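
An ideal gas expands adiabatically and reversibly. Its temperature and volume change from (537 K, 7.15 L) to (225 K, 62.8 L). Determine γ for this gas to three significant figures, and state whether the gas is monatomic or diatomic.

TV^(γ−1) = const ⇒ γ − 1 = ln(T₂/T₁) / ln(V₁/V₂).
γ = 1 + ln(225/537) / ln(7.15/62.8) = 1.4.
γ ≈ 1.40 is close to 7/5, so the gas is diatomic.

γ ≈ 1.40; diatomic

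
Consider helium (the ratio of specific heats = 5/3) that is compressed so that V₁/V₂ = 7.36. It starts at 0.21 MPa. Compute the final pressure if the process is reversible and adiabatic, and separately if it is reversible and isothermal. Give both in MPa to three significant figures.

adiabatic: 5.85 MPa; isothermal: 1.55 MPa

Isothermal: P₂ = P₁(V₁/V₂) = 0.21×7.36 = 1.546 MPa.
Adiabatic: P₂ = P₁(V₁/V₂)^γ = 0.21×7.36^(5/3) = 5.848 MPa.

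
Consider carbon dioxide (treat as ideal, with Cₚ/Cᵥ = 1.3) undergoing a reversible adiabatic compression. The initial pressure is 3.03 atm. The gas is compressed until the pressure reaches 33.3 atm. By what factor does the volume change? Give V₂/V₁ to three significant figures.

V₂/V₁ ≈ 0.158

From PV^γ = const, V₂/V₁ = (P₁/P₂)^(1/γ).
V₂/V₁ = (3.03/33.3)^(0.769) = 0.1582.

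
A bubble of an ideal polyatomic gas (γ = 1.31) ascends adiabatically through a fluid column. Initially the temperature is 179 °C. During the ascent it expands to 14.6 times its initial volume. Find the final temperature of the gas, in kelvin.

T₂ ≈ 197 K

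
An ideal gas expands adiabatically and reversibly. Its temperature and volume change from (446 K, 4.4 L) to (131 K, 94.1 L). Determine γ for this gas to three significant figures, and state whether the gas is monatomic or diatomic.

TV^(γ−1) = const ⇒ γ − 1 = ln(T₂/T₁) / ln(V₁/V₂).
γ = 1 + ln(131/446) / ln(4.4/94.1) = 1.4.
γ ≈ 1.40 is close to 7/5, so the gas is diatomic.

γ ≈ 1.40; diatomic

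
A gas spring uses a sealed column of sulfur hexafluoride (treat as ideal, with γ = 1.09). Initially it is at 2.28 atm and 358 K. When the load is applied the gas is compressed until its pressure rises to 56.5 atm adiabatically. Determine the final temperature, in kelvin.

T₂ ≈ 467 K

Adiabatic: T₂/T₁ = (P₂/P₁)^((γ−1)/γ).
T₂ = 358 × (56.5/2.28)^(0.0826) = 466.7 K.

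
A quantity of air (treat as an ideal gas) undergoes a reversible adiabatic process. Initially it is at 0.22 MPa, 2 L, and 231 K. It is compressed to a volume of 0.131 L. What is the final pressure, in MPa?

Since PV^γ is constant along a reversible adiabat, P₂ = P₁ (V₁/V₂)^γ.
γ = 7/5 for a diatomic ideal gas.
P₂ = 0.22 × (2/0.131)^(7/5) = 9.993 MPa.

P₂ ≈ 9.99 MPa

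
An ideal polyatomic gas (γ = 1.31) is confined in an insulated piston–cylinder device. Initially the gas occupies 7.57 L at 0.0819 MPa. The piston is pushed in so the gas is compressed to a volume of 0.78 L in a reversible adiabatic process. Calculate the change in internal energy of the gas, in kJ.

ΔU ≈ 2.05 kJ

P₂ = P₁(V₁/V₂)^γ = 0.0819×(7.57/0.78)^(1.31) = 1.608 MPa.
For a reversible adiabat, W_by_gas = (P₁V₁ − P₂V₂)/(γ−1).
W_by = (81900×0.00757 − 1.608×10^6×0.00078) / (0.31) = -2046 J.
Q = 0 ⇒ ΔU = −W_by = 2046 J.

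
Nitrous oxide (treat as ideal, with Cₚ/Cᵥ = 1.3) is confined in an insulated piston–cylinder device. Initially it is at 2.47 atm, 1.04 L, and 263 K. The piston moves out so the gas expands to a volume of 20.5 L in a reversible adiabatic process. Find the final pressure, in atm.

P₂ ≈ 0.0512 atm

Adiabatic: P₁V₁^γ = P₂V₂^γ ⇒ P₂ = P₁ (V₁/V₂)^γ.
P₂ = 2.47 × (1.04/20.5)^(1.3) = 0.05123 atm.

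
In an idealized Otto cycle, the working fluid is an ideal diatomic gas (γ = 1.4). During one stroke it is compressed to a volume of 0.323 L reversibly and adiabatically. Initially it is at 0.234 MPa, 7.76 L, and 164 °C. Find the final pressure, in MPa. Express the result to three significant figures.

P₂ ≈ 20.1 MPa

Since PV^γ is constant along a reversible adiabat, P₂ = P₁ (V₁/V₂)^γ.
P₂ = 0.234 × (7.76/0.323)^(1.4) = 20.05 MPa.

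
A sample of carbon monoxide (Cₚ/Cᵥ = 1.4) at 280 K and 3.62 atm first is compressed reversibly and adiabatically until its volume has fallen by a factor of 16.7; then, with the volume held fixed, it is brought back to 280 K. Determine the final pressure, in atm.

P₃ ≈ 60.5 atm

Adiabatic step (PV^γ = const): P₂ = 3.62×16.7^(1.4) = 186.4 atm; T₂ = 280×16.7^(0.4) = 863.5 K.
Isochoric: P₃ = P₂(T₃/T₂) = 186.4 × (280/863.5) = 60.45 atm.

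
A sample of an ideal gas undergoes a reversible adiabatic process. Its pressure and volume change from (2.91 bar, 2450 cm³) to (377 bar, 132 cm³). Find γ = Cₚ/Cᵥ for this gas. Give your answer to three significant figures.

γ ≈ 1.67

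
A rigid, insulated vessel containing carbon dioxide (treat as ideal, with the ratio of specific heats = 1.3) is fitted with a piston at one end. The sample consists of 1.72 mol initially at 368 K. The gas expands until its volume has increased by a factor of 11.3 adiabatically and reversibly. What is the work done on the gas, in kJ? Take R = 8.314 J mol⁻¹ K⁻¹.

W ≈ -9.07 kJ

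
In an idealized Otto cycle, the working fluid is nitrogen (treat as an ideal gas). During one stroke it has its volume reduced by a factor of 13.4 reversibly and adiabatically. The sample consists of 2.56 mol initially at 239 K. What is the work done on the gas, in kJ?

W ≈ 23.2 kJ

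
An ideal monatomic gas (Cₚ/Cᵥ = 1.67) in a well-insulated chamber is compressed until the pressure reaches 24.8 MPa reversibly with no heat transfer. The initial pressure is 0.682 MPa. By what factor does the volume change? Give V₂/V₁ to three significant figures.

V₂/V₁ ≈ 0.116

From PV^γ = const, V₂/V₁ = (P₁/P₂)^(1/γ).
V₂/V₁ = (0.682/24.8)^(0.599) = 0.1163.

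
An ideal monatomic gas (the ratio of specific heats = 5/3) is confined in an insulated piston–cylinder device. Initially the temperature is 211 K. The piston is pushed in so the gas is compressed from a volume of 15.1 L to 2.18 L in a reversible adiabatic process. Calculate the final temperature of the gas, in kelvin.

Adiabatic: T₁V₁^(γ−1) = T₂V₂^(γ−1) ⇒ T₂ = T₁ (V₁/V₂)^(γ−1).
T₂ = 211 × (15.1/2.18)^(2/3) = 766.7 K.

T₂ ≈ 767 K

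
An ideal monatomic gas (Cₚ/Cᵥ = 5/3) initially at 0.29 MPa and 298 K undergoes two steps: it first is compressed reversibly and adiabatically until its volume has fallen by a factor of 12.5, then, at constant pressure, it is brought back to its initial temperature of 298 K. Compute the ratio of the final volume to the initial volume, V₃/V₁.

Adiabatic step: V₂/V₁ = 0.08; T₂ = T₁·12.5^(2/3) = 1605 K.
Isobaric step: V₃/V₂ = T₃/T₂ = 298/1605.
V₃/V₁ = (V₂/V₁)(V₃/V₂) = 0.08 × (298/1605) = 0.01485.

V₃/V₁ ≈ 0.0149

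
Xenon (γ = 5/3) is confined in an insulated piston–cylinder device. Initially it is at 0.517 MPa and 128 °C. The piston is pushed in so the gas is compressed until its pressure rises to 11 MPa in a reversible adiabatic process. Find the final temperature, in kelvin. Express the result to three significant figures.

T₂ ≈ 1360 K

Adiabatic: T₂/T₁ = (P₂/P₁)^((γ−1)/γ).
T₁ = 128 °C = 401.1 K.
T₂ = 401.1 × (11/0.517)^(2/5) = 1363 K.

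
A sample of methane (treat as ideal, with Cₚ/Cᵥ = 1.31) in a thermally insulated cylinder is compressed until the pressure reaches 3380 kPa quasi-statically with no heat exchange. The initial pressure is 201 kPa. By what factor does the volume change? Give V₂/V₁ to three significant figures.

V₂/V₁ ≈ 0.116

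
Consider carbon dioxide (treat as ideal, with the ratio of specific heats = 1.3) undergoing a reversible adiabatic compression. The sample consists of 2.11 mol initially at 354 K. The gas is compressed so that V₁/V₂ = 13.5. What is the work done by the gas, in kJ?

W ≈ -24.5 kJ

Adiabatic: T₁V₁^(γ−1) = T₂V₂^(γ−1) ⇒ T₂ = T₁ (V₁/V₂)^(γ−1).
T₂ = 354 × 13.5^(0.3) = 772.9 K.
Q = 0, so ΔU = W_on_gas = nCᵥΔT with Cᵥ = R/(γ−1) = 27.71 J/(mol·K).
ΔU = 2.11 × 27.71 × (772.9 − 354) = 24490 J.
Work done by the gas = −ΔU = -24490 J.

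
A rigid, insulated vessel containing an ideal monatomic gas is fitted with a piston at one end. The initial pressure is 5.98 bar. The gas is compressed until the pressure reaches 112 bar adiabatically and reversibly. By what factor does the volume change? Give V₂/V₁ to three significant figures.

V₂/V₁ ≈ 0.172

From PV^γ = const, V₂/V₁ = (P₁/P₂)^(1/γ).
For a monatomic ideal gas γ = 5/3.
V₂/V₁ = (5.98/112)^(3/5) = 0.1724.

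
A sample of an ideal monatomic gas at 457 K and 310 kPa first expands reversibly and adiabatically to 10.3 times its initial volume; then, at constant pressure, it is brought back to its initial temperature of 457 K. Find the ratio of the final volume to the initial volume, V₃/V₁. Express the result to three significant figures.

For a monatomic ideal gas γ = 5/3.
Adiabatic step: V₂/V₁ = 10.3; T₂ = T₁·(1/10.3)^(2/3) = 96.54 K.
Isobaric step: V₃/V₂ = T₃/T₂ = 457/96.54.
V₃/V₁ = (V₂/V₁)(V₃/V₂) = 10.3 × (457/96.54) = 48.76.

V₃/V₁ ≈ 48.8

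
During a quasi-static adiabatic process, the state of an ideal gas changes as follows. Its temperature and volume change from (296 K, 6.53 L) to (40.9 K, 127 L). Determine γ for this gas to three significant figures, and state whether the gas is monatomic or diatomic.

TV^(γ−1) = const ⇒ γ − 1 = ln(T₂/T₁) / ln(V₁/V₂).
γ = 1 + ln(40.9/296) / ln(6.53/127) = 1.667.
γ ≈ 1.67 is close to 5/3, so the gas is monatomic.

γ ≈ 1.67; monatomic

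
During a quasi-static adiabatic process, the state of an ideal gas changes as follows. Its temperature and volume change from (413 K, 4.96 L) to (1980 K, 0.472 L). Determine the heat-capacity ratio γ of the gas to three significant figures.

γ ≈ 1.67

TV^(γ−1) = const ⇒ γ − 1 = ln(T₂/T₁) / ln(V₁/V₂).
γ = 1 + ln(1980/413) / ln(4.96/0.472) = 1.666.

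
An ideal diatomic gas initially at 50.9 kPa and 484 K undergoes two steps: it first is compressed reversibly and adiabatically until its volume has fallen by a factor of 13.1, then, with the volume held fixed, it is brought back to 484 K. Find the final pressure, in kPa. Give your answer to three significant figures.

P₃ ≈ 667 kPa

For a diatomic ideal gas γ = 7/5.
Adiabatic step (PV^γ = const): P₂ = 50.9×13.1^(7/5) = 1866 kPa; T₂ = 484×13.1^(2/5) = 1354 K.
Isochoric: P₃ = P₂(T₃/T₂) = 1866 × (484/1354) = 666.8 kPa.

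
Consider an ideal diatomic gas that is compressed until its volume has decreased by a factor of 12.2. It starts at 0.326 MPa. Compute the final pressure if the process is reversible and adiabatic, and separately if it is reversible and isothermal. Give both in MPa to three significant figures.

For a diatomic ideal gas γ = 7/5.
Isothermal: P₂ = P₁(V₁/V₂) = 0.326×12.2 = 3.977 MPa.
Adiabatic: P₂ = P₁(V₁/V₂)^γ = 0.326×12.2^(7/5) = 10.82 MPa.

adiabatic: 10.8 MPa; isothermal: 3.98 MPa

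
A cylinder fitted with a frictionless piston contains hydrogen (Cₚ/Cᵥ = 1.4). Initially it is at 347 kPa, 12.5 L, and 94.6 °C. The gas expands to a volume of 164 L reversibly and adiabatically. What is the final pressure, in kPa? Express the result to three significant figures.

Adiabatic: P₁V₁^γ = P₂V₂^γ ⇒ P₂ = P₁ (V₁/V₂)^γ.
P₂ = 347 × (12.5/164)^(1.4) = 9.445 kPa.

P₂ ≈ 9.45 kPa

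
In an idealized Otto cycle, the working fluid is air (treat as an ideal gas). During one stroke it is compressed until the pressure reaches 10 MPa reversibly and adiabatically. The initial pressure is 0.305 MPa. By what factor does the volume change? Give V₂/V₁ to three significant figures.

From PV^γ = const, V₂/V₁ = (P₁/P₂)^(1/γ).
For a diatomic ideal gas γ = 7/5.
V₂/V₁ = (0.305/10)^(5/7) = 0.08267.

V₂/V₁ ≈ 0.0827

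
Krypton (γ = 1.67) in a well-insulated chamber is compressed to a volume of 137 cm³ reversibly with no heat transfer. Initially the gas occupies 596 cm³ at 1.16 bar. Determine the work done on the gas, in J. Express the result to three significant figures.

W ≈ 173 J

P₂ = P₁(V₁/V₂)^γ = 1.16×(596/137)^(1.67) = 13.51 bar.
For a reversible adiabat, W_by_gas = (P₁V₁ − P₂V₂)/(γ−1).
W_by = (116000×0.000596 − 1.351×10^6×0.000137) / (0.67) = -173.2 J.
W_on_gas = −W_by = 173.2 J.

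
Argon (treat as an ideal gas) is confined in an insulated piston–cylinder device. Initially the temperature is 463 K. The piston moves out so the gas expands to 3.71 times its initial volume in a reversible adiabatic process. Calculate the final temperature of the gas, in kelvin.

T₂ ≈ 193 K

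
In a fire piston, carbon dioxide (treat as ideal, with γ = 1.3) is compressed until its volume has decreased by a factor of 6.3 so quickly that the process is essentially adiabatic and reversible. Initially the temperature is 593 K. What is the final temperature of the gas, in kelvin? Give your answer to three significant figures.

T₂ ≈ 1030 K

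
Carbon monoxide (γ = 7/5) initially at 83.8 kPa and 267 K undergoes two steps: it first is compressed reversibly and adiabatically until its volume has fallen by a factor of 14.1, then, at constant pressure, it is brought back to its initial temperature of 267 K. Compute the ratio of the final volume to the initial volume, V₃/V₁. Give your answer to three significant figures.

Adiabatic step: V₂/V₁ = 0.07092; T₂ = T₁·14.1^(2/5) = 769.5 K.
Isobaric step: V₃/V₂ = T₃/T₂ = 267/769.5.
V₃/V₁ = (V₂/V₁)(V₃/V₂) = 0.07092 × (267/769.5) = 0.02461.

V₃/V₁ ≈ 0.0246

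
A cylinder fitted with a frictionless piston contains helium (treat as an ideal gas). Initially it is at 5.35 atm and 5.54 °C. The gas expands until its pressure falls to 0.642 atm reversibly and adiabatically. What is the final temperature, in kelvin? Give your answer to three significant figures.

Adiabatic: T₂/T₁ = (P₂/P₁)^((γ−1)/γ).
For a monatomic ideal gas γ = 5/3, so (γ−1)/γ = 2/5.
T₁ = 5.54 °C = 278.7 K.
T₂ = 278.7 × (0.642/5.35)^(2/5) = 119.3 K.

T₂ ≈ 119 K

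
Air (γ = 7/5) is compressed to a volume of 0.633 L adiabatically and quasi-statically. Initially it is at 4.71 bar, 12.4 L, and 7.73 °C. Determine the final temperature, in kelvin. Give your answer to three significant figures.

Adiabatic: T₁V₁^(γ−1) = T₂V₂^(γ−1) ⇒ T₂ = T₁ (V₁/V₂)^(γ−1).
T₁ = 7.73 °C = 280.9 K.
T₂ = 280.9 × (12.4/0.633)^(2/5) = 923.3 K.

T₂ ≈ 923 K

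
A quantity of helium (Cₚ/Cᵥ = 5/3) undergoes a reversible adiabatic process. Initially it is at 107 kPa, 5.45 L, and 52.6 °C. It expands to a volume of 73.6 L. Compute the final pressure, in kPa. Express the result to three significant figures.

Since PV^γ is constant along a reversible adiabat, P₂ = P₁ (V₁/V₂)^γ.
P₂ = 107 × (5.45/73.6)^(5/3) = 1.397 kPa.

P₂ ≈ 1.40 kPa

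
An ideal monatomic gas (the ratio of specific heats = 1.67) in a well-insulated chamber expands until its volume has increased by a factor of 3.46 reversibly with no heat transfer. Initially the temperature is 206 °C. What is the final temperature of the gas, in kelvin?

For a reversible adiabat TV^(γ−1) is constant, so T₂ = T₁ (V₁/V₂)^(γ−1).
T₁ = 206 °C = 479.1 K.
T₂ = 479.1 × (1/3.46)^(0.67) = 208.6 K.

T₂ ≈ 209 K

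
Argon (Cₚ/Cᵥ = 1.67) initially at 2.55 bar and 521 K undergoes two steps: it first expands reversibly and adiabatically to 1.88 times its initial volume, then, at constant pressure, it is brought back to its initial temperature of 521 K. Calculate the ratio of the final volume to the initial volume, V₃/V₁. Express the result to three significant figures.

V₃/V₁ ≈ 2.87

Adiabatic step: V₂/V₁ = 1.88; T₂ = T₁·(1/1.88)^(0.67) = 341.3 K.
Isobaric step: V₃/V₂ = T₃/T₂ = 521/341.3.
V₃/V₁ = (V₂/V₁)(V₃/V₂) = 1.88 × (521/341.3) = 2.87.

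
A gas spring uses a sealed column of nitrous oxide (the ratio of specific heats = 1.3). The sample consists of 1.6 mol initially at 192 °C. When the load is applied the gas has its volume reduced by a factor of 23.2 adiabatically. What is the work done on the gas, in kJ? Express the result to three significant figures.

W ≈ 32.3 kJ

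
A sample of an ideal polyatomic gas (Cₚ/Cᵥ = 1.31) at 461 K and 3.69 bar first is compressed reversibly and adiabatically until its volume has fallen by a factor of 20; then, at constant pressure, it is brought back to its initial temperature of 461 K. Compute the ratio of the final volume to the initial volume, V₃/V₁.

V₃/V₁ ≈ 0.0198

Adiabatic step: V₂/V₁ = 0.05; T₂ = T₁·20^(0.31) = 1167 K.
Isobaric step: V₃/V₂ = T₃/T₂ = 461/1167.
V₃/V₁ = (V₂/V₁)(V₃/V₂) = 0.05 × (461/1167) = 0.01975.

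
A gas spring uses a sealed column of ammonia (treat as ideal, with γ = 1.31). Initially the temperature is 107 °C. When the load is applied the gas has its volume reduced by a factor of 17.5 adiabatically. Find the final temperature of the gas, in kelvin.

T₂ ≈ 923 K

For a reversible adiabat TV^(γ−1) is constant, so T₂ = T₁ (V₁/V₂)^(γ−1).
T₁ = 107 °C = 380.1 K.
T₂ = 380.1 × 17.5^(0.31) = 923.2 K.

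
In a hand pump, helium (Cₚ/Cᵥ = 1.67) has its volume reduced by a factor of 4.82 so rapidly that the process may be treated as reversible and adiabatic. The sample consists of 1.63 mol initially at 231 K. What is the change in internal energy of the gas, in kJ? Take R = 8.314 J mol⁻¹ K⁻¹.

Adiabatic: T₁V₁^(γ−1) = T₂V₂^(γ−1) ⇒ T₂ = T₁ (V₁/V₂)^(γ−1).
T₂ = 231 × 4.82^(0.67) = 662.6 K.
Q = 0, so ΔU = W_on_gas = nCᵥΔT with Cᵥ = R/(γ−1) = 12.41 J/(mol·K).
ΔU = 1.63 × 12.41 × (662.6 − 231) = 8730 J.

ΔU ≈ 8.73 kJ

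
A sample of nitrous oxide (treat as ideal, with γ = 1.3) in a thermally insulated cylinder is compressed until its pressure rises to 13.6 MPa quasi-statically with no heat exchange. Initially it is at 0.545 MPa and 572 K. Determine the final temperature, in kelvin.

T₂ ≈ 1200 K

Adiabatic: T₂/T₁ = (P₂/P₁)^((γ−1)/γ).
T₂ = 572 × (13.6/0.545)^(0.231) = 1202 K.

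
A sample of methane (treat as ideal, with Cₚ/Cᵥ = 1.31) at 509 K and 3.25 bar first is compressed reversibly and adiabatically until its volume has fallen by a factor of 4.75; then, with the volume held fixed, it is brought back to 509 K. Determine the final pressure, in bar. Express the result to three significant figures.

P₃ ≈ 15.4 bar

Adiabatic step (PV^γ = const): P₂ = 3.25×4.75^(1.31) = 25.02 bar; T₂ = 509×4.75^(0.31) = 825.1 K.
Isochoric: P₃ = P₂(T₃/T₂) = 25.02 × (509/825.1) = 15.44 bar.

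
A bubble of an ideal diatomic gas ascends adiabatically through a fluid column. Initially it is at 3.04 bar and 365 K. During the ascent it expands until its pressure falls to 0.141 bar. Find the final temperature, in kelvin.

T₂ ≈ 152 K

Adiabatic: T₂/T₁ = (P₂/P₁)^((γ−1)/γ).
For a diatomic ideal gas γ = 7/5, so (γ−1)/γ = 2/7.
T₂ = 365 × (0.141/3.04)^(2/7) = 151.8 K.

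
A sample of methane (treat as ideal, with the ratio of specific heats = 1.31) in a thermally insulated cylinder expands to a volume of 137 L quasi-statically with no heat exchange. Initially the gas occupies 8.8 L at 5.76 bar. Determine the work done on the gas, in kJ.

W ≈ -9.37 kJ

P₂ = P₁(V₁/V₂)^γ = 5.76×(8.8/137)^(1.31) = 0.158 bar.
For a reversible adiabat, W_by_gas = (P₁V₁ − P₂V₂)/(γ−1).
W_by = (576000×0.0088 − 15800×0.137) / (0.31) = 9369 J.
W_on_gas = −W_by = -9369 J.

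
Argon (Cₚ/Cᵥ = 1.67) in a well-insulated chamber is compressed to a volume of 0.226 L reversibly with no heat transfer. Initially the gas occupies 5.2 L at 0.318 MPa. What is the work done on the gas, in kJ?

P₂ = P₁(V₁/V₂)^γ = 0.318×(5.2/0.226)^(1.67) = 59.81 MPa.
For a reversible adiabat, W_by_gas = (P₁V₁ − P₂V₂)/(γ−1).
W_by = (318000×0.0052 − 5.981×10^7×0.000226) / (0.67) = -17710 J.
W_on_gas = −W_by = 17710 J.

W ≈ 17.7 kJ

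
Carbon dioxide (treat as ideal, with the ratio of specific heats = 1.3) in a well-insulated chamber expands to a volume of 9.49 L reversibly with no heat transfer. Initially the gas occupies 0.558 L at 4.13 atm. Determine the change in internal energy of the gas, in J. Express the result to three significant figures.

ΔU ≈ -446 J

P₂ = P₁(V₁/V₂)^γ = 4.13×(0.558/9.49)^(1.3) = 0.1038 atm.
For a reversible adiabat, W_by_gas = (P₁V₁ − P₂V₂)/(γ−1).
W_by = (418500×0.000558 − 10520×0.00949) / (0.3) = 445.7 J.
Q = 0 ⇒ ΔU = −W_by = -445.7 J.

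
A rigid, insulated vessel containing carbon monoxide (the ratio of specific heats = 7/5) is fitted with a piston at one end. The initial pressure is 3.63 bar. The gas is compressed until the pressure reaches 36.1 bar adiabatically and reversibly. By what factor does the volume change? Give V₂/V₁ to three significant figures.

V₂/V₁ ≈ 0.194

From PV^γ = const, V₂/V₁ = (P₁/P₂)^(1/γ).
V₂/V₁ = (3.63/36.1)^(5/7) = 0.1938.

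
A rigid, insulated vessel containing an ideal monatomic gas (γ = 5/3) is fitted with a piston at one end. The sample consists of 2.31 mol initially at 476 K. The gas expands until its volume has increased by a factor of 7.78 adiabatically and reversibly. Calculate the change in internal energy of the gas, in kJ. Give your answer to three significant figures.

Adiabatic: T₁V₁^(γ−1) = T₂V₂^(γ−1) ⇒ T₂ = T₁ (V₁/V₂)^(γ−1).
T₂ = 476 × (1/7.78)^(2/3) = 121.2 K.
Q = 0, so ΔU = W_on_gas = nCᵥΔT with Cᵥ = R/(γ−1) = 12.47 J/(mol·K).
ΔU = 2.31 × 12.47 × (121.2 − 476) = -10220 J.

ΔU ≈ -10.2 kJ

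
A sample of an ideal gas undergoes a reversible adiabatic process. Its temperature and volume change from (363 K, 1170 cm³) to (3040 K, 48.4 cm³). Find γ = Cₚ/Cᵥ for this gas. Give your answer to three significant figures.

TV^(γ−1) = const ⇒ γ − 1 = ln(T₂/T₁) / ln(V₁/V₂).
γ = 1 + ln(3040/363) / ln(1170/48.4) = 1.667.

γ ≈ 1.67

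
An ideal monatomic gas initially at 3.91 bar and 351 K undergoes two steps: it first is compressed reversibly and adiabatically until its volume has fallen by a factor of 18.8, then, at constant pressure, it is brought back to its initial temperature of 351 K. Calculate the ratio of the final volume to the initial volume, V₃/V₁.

V₃/V₁ ≈ 0.00752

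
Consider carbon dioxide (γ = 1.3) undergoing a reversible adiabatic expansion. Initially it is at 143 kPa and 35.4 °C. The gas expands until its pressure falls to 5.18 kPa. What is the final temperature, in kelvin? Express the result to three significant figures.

T₂ ≈ 143 K

Along an adiabat T P^((1−γ)/γ) is constant, so T₂ = T₁ (P₂/P₁)^((γ−1)/γ).
T₁ = 35.4 °C = 308.5 K.
T₂ = 308.5 × (5.18/143)^(0.231) = 143.5 K.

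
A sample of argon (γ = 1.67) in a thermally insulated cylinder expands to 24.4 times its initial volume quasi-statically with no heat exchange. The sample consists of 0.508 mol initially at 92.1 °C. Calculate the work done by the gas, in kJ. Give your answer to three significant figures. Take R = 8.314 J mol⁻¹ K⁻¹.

W ≈ 2.03 kJ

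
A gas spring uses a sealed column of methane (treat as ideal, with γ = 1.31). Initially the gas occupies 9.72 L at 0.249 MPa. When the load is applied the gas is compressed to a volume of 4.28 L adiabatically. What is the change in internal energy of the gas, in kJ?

P₂ = P₁(V₁/V₂)^γ = 0.249×(9.72/4.28)^(1.31) = 0.7292 MPa.
For a reversible adiabat, W_by_gas = (P₁V₁ − P₂V₂)/(γ−1).
W_by = (249000×0.00972 − 729200×0.00428) / (0.31) = -2260 J.
Q = 0 ⇒ ΔU = −W_by = 2260 J.

ΔU ≈ 2.26 kJ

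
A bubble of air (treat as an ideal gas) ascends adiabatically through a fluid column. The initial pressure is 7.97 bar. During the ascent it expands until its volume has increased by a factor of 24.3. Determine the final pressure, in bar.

Since PV^γ is constant along a reversible adiabat, P₂ = P₁ (V₁/V₂)^γ.
For a diatomic ideal gas γ = 7/5.
P₂ = 7.97 × (1/24.3)^(7/5) = 0.09154 bar.

P₂ ≈ 0.0915 bar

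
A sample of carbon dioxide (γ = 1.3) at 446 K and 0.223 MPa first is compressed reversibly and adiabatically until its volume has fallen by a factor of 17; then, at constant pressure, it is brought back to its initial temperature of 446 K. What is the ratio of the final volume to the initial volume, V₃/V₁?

Adiabatic step: V₂/V₁ = 0.05882; T₂ = T₁·17^(0.3) = 1043 K.
Isobaric step: V₃/V₂ = T₃/T₂ = 446/1043.
V₃/V₁ = (V₂/V₁)(V₃/V₂) = 0.05882 × (446/1043) = 0.02514.

V₃/V₁ ≈ 0.0251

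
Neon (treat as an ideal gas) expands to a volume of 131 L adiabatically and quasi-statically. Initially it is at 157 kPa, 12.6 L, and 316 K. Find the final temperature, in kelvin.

For a reversible adiabat TV^(γ−1) is constant, so T₂ = T₁ (V₁/V₂)^(γ−1).
γ = 5/3 for a monatomic ideal gas.
T₂ = 316 × (12.6/131)^(2/3) = 66.34 K.

T₂ ≈ 66.3 K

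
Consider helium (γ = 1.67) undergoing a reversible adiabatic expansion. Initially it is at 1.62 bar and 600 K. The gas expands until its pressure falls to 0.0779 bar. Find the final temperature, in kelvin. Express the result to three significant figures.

T₂ ≈ 178 K

Adiabatic: T₂/T₁ = (P₂/P₁)^((γ−1)/γ).
T₂ = 600 × (0.0779/1.62)^(0.401) = 177.6 K.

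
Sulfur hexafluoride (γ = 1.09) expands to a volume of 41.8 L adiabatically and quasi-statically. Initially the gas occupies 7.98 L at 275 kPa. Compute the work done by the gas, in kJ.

W ≈ 3.38 kJ

P₂ = P₁(V₁/V₂)^γ = 275×(7.98/41.8)^(1.09) = 45.23 kPa.
For a reversible adiabat, W_by_gas = (P₁V₁ − P₂V₂)/(γ−1).
W_by = (275000×0.00798 − 45230×0.0418) / (0.09) = 3376 J.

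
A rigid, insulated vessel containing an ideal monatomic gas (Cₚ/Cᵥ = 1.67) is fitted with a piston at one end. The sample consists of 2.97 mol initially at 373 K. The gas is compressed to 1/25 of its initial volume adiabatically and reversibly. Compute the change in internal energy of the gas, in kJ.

ΔU ≈ 105 kJ

For a reversible adiabat TV^(γ−1) is constant, so T₂ = T₁ (V₁/V₂)^(γ−1).
T₂ = 373 × 25^(0.67) = 3224 K.
Q = 0, so ΔU = W_on_gas = nCᵥΔT with Cᵥ = R/(γ−1) = 12.41 J/(mol·K).
ΔU = 2.97 × 12.41 × (3224 − 373) = 105100 J.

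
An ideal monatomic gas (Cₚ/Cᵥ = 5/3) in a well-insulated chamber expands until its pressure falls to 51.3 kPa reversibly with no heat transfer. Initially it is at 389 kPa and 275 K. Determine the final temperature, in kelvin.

Along an adiabat T P^((1−γ)/γ) is constant, so T₂ = T₁ (P₂/P₁)^((γ−1)/γ).
T₂ = 275 × (51.3/389)^(2/5) = 122.3 K.

T₂ ≈ 122 K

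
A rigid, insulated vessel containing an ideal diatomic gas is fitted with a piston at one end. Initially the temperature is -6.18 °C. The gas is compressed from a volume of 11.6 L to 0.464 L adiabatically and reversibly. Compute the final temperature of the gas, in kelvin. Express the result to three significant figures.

T₂ ≈ 967 K

For a reversible adiabat TV^(γ−1) is constant, so T₂ = T₁ (V₁/V₂)^(γ−1).
For a diatomic ideal gas γ = 7/5, so γ−1 = 2/5.
T₁ = -6.18 °C = 267 K.
T₂ = 267 × (11.6/0.464)^(2/5) = 967.5 K.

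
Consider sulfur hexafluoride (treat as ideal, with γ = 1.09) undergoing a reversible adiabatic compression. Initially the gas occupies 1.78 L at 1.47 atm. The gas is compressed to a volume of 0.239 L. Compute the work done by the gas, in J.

P₂ = P₁(V₁/V₂)^γ = 1.47×(1.78/0.239)^(1.09) = 13.12 atm.
For a reversible adiabat, W_by_gas = (P₁V₁ − P₂V₂)/(γ−1).
W_by = (148900×0.00178 − 1.329×10^6×0.000239) / (0.09) = -583.5 J.

W ≈ -583 J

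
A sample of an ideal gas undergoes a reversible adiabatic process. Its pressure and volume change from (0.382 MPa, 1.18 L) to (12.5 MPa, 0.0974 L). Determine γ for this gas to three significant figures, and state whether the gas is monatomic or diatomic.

PV^γ = const ⇒ γ = ln(P₂/P₁) / ln(V₁/V₂).
γ = ln(12.5/0.382) / ln(1.18/0.0974) = 1.398.
γ ≈ 1.40 is close to 7/5, so the gas is diatomic.

γ ≈ 1.40; diatomic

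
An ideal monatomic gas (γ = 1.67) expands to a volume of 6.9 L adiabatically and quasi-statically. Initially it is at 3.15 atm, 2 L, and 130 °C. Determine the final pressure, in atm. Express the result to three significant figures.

Since PV^γ is constant along a reversible adiabat, P₂ = P₁ (V₁/V₂)^γ.
P₂ = 3.15 × (2/6.9)^(1.67) = 0.3982 atm.

P₂ ≈ 0.398 atm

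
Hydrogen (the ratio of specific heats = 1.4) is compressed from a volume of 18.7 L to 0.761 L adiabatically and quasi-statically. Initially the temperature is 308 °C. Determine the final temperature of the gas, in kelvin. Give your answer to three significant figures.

T₂ ≈ 2090 K

For a reversible adiabat TV^(γ−1) is constant, so T₂ = T₁ (V₁/V₂)^(γ−1).
T₁ = 308 °C = 581.1 K.
T₂ = 581.1 × (18.7/0.761)^(0.4) = 2092 K.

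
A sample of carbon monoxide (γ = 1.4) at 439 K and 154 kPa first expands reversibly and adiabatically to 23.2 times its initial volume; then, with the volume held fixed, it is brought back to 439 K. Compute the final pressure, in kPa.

P₃ ≈ 6.64 kPa

Adiabatic step (PV^γ = const): P₂ = 154×(1/23.2)^(1.4) = 1.887 kPa; T₂ = 439×(1/23.2)^(0.4) = 124.8 K.
Isochoric: P₃ = P₂(T₃/T₂) = 1.887 × (439/124.8) = 6.638 kPa.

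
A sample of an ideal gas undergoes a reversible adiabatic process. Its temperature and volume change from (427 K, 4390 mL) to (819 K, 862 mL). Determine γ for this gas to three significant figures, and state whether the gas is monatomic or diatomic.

γ ≈ 1.40; diatomic

TV^(γ−1) = const ⇒ γ − 1 = ln(T₂/T₁) / ln(V₁/V₂).
γ = 1 + ln(819/427) / ln(4390/862) = 1.4.
γ ≈ 1.40 is close to 7/5, so the gas is diatomic.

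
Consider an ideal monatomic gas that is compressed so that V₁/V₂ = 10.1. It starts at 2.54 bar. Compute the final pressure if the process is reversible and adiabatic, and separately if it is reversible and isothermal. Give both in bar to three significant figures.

adiabatic: 120 bar; isothermal: 25.7 bar

For a monatomic ideal gas γ = 5/3.
Isothermal: P₂ = P₁(V₁/V₂) = 2.54×10.1 = 25.65 bar.
Adiabatic: P₂ = P₁(V₁/V₂)^γ = 2.54×10.1^(5/3) = 119.9 bar.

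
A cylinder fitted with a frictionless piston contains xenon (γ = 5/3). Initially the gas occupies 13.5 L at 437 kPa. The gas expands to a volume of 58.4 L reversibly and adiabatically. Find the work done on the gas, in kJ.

P₂ = P₁(V₁/V₂)^γ = 437×(13.5/58.4)^(5/3) = 38.05 kPa.
For a reversible adiabat, W_by_gas = (P₁V₁ − P₂V₂)/(γ−1).
W_by = (437000×0.0135 − 38050×0.0584) / (2/3) = 5516 J.
W_on_gas = −W_by = -5516 J.

W ≈ -5.52 kJ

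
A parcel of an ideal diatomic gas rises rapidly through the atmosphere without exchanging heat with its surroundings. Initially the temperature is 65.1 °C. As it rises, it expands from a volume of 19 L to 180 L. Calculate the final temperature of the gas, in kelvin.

T₂ ≈ 138 K

Adiabatic: T₁V₁^(γ−1) = T₂V₂^(γ−1) ⇒ T₂ = T₁ (V₁/V₂)^(γ−1).
For a diatomic ideal gas γ = 7/5, so γ−1 = 2/5.
T₁ = 65.1 °C = 338.2 K.
T₂ = 338.2 × (19/180)^(2/5) = 137.6 K.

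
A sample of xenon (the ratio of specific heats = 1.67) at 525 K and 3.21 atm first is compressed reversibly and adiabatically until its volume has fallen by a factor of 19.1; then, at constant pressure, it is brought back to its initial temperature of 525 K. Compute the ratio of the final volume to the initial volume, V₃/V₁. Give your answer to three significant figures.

V₃/V₁ ≈ 0.00726

Adiabatic step: V₂/V₁ = 0.05236; T₂ = T₁·19.1^(0.67) = 3788 K.
Isobaric step: V₃/V₂ = T₃/T₂ = 525/3788.
V₃/V₁ = (V₂/V₁)(V₃/V₂) = 0.05236 × (525/3788) = 0.007256.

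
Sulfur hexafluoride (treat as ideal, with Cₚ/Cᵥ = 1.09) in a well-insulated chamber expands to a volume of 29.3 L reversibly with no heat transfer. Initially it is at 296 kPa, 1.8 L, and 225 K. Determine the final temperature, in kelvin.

T₂ ≈ 175 K

For a reversible adiabat TV^(γ−1) is constant, so T₂ = T₁ (V₁/V₂)^(γ−1).
T₂ = 225 × (1.8/29.3)^(0.09) = 175 K.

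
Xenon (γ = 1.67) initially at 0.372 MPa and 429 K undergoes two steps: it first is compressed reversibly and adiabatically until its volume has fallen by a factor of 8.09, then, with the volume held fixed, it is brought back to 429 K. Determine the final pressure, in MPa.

P₃ ≈ 3.01 MPa

Adiabatic step (PV^γ = const): P₂ = 0.372×8.09^(1.67) = 12.21 MPa; T₂ = 429×8.09^(0.67) = 1741 K.
Isochoric: P₃ = P₂(T₃/T₂) = 12.21 × (429/1741) = 3.009 MPa.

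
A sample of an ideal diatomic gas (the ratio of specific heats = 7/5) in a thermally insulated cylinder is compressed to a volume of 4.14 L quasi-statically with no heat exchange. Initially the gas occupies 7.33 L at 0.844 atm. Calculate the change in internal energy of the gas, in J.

ΔU ≈ 402 J

P₂ = P₁(V₁/V₂)^γ = 0.844×(7.33/4.14)^(7/5) = 1.878 atm.
For a reversible adiabat, W_by_gas = (P₁V₁ − P₂V₂)/(γ−1).
W_by = (85520×0.00733 − 190300×0.00414) / (2/5) = -402.3 J.
Q = 0 ⇒ ΔU = −W_by = 402.3 J.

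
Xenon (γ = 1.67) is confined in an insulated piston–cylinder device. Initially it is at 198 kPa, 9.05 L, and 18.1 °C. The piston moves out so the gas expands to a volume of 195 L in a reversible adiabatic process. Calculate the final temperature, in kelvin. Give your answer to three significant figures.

T₂ ≈ 37.2 K

For a reversible adiabat TV^(γ−1) is constant, so T₂ = T₁ (V₁/V₂)^(γ−1).
T₁ = 18.1 °C = 291.2 K.
T₂ = 291.2 × (9.05/195)^(0.67) = 37.23 K.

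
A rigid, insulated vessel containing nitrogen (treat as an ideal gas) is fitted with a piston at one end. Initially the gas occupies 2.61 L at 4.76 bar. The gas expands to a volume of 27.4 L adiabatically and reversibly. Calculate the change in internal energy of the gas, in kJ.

γ = 7/5 for a diatomic ideal gas.
P₂ = P₁(V₁/V₂)^γ = 4.76×(2.61/27.4)^(7/5) = 0.177 bar.
For a reversible adiabat, W_by_gas = (P₁V₁ − P₂V₂)/(γ−1).
W_by = (476000×0.00261 − 17700×0.0274) / (2/5) = 1893 J.
Q = 0 ⇒ ΔU = −W_by = -1893 J.

ΔU ≈ -1.89 kJ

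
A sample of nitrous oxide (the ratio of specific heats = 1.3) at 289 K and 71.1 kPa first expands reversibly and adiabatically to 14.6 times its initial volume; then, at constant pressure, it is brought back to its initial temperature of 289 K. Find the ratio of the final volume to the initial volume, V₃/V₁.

V₃/V₁ ≈ 32.6

Adiabatic step: V₂/V₁ = 14.6; T₂ = T₁·(1/14.6)^(0.3) = 129.3 K.
Isobaric step: V₃/V₂ = T₃/T₂ = 289/129.3.
V₃/V₁ = (V₂/V₁)(V₃/V₂) = 14.6 × (289/129.3) = 32.63.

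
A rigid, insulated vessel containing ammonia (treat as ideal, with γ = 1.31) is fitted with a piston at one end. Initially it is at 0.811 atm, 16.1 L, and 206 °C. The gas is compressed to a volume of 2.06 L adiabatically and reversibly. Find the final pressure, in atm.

Since PV^γ is constant along a reversible adiabat, P₂ = P₁ (V₁/V₂)^γ.
P₂ = 0.811 × (16.1/2.06)^(1.31) = 11.99 atm.

P₂ ≈ 12.0 atm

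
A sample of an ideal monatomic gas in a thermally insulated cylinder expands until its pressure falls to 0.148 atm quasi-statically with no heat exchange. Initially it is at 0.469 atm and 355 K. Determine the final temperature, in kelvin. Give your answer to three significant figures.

Along an adiabat T P^((1−γ)/γ) is constant, so T₂ = T₁ (P₂/P₁)^((γ−1)/γ).
For a monatomic ideal gas γ = 5/3, so (γ−1)/γ = 2/5.
T₂ = 355 × (0.148/0.469)^(2/5) = 223.8 K.

T₂ ≈ 224 K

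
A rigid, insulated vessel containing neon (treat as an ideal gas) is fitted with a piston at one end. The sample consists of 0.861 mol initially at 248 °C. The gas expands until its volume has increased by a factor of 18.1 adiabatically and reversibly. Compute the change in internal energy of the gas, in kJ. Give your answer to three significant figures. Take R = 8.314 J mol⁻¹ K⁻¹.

ΔU ≈ -4.78 kJ

For a reversible adiabat TV^(γ−1) is constant, so T₂ = T₁ (V₁/V₂)^(γ−1).
γ = 5/3 for a monatomic ideal gas, so γ−1 = 2/3.
T₁ = 248 °C = 521.1 K.
T₂ = 521.1 × (1/18.1)^(2/3) = 75.6 K.
Q = 0, so ΔU = W_on_gas = nCᵥΔT with Cᵥ = R/(γ−1) = 12.47 J/(mol·K).
ΔU = 0.861 × 12.47 × (75.6 − 521.1) = -4784 J.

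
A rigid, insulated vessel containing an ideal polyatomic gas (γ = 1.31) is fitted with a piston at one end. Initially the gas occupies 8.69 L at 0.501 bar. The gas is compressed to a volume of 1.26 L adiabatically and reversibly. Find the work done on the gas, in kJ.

W ≈ 1.15 kJ

P₂ = P₁(V₁/V₂)^γ = 0.501×(8.69/1.26)^(1.31) = 6.287 bar.
For a reversible adiabat, W_by_gas = (P₁V₁ − P₂V₂)/(γ−1).
W_by = (50100×0.00869 − 628700×0.00126) / (0.31) = -1151 J.
W_on_gas = −W_by = 1151 J.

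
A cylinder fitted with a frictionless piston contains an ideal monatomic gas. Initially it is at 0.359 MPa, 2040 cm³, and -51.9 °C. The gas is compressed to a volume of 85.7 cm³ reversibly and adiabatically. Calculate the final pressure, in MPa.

Since PV^γ is constant along a reversible adiabat, P₂ = P₁ (V₁/V₂)^γ.
γ = 5/3 for a monatomic ideal gas.
P₂ = 0.359 × (2040/85.7)^(5/3) = 70.71 MPa.

P₂ ≈ 70.7 MPa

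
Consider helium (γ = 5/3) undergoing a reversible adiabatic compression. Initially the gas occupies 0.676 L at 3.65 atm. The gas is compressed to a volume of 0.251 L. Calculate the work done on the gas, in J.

P₂ = P₁(V₁/V₂)^γ = 3.65×(0.676/0.251)^(5/3) = 19.03 atm.
For a reversible adiabat, W_by_gas = (P₁V₁ − P₂V₂)/(γ−1).
W_by = (369800×0.000676 − 1.928×10^6×0.000251) / (2/3) = -350.9 J.
W_on_gas = −W_by = 350.9 J.

W ≈ 351 J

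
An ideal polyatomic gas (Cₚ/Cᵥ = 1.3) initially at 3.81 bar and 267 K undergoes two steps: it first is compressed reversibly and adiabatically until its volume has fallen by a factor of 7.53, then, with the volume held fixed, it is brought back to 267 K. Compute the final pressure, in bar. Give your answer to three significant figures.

P₃ ≈ 28.7 bar

Adiabatic step (PV^γ = const): P₂ = 3.81×7.53^(1.3) = 52.57 bar; T₂ = 267×7.53^(0.3) = 489.3 K.
Isochoric: P₃ = P₂(T₃/T₂) = 52.57 × (267/489.3) = 28.69 bar.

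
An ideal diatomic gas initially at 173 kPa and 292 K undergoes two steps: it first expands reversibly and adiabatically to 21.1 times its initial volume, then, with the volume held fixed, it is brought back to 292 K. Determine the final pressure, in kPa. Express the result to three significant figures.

P₃ ≈ 8.20 kPa

For a diatomic ideal gas γ = 7/5.
Adiabatic step (PV^γ = const): P₂ = 173×(1/21.1)^(7/5) = 2.421 kPa; T₂ = 292×(1/21.1)^(2/5) = 86.23 K.
Isochoric: P₃ = P₂(T₃/T₂) = 2.421 × (292/86.23) = 8.199 kPa.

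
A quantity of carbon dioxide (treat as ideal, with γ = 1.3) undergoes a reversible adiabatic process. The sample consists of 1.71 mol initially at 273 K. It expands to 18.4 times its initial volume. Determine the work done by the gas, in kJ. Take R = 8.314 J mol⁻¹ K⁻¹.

Adiabatic: T₁V₁^(γ−1) = T₂V₂^(γ−1) ⇒ T₂ = T₁ (V₁/V₂)^(γ−1).
T₂ = 273 × (1/18.4)^(0.3) = 114 K.
Q = 0, so ΔU = W_on_gas = nCᵥΔT with Cᵥ = R/(γ−1) = 27.71 J/(mol·K).
ΔU = 1.71 × 27.71 × (114 − 273) = -7537 J.
Work done by the gas = −ΔU = 7537 J.

W ≈ 7.54 kJ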